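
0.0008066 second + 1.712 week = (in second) 1.035e+06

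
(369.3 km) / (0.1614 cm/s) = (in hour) 6.356e+04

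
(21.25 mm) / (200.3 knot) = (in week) 3.41e-10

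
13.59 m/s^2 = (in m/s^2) 13.59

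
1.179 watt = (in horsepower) 0.001581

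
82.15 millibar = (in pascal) 8215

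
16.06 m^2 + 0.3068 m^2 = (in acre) 0.004044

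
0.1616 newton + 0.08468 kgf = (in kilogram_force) 0.1012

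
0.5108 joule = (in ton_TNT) 1.221e-10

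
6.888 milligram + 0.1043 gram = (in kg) 0.0001112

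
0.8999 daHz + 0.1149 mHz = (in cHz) 899.9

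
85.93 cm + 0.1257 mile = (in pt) 5.759e+05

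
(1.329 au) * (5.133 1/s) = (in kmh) 3.674e+12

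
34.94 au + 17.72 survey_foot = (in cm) 5.227e+14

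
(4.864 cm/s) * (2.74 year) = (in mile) 2612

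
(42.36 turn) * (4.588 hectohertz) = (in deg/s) 6.997e+06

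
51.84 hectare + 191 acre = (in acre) 319.1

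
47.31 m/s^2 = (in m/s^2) 47.31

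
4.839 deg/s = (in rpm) 0.8065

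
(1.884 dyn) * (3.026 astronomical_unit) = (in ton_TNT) 0.002038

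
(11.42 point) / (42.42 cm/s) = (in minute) 0.0001583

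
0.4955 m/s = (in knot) 0.9632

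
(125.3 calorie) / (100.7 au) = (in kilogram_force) 3.549e-12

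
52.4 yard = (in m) 47.91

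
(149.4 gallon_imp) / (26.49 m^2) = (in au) 1.714e-13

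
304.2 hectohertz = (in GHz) 3.042e-05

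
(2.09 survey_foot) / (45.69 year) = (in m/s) 4.421e-10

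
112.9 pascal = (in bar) 0.001129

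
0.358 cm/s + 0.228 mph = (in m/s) 0.1055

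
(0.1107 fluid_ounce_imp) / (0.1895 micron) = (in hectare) 0.00166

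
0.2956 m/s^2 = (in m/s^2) 0.2956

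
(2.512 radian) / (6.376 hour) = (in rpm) 0.001045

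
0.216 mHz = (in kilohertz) 2.16e-07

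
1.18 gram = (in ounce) 0.04162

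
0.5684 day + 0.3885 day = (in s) 8.268e+04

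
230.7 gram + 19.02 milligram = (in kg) 0.2307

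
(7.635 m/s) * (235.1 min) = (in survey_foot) 3.533e+05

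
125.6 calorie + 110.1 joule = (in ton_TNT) 1.519e-07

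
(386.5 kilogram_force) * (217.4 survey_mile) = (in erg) 1.326e+16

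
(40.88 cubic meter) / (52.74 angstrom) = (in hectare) 7.751e+05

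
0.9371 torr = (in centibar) 0.1249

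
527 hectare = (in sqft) 5.673e+07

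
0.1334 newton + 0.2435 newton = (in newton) 0.3769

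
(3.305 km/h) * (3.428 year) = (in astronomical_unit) 0.0006634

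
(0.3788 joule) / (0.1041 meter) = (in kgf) 0.3711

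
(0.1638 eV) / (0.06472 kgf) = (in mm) 4.135e-17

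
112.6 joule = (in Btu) 0.1067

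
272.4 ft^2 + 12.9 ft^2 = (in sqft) 285.3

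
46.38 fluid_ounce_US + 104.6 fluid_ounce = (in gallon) 1.18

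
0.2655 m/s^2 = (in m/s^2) 0.2655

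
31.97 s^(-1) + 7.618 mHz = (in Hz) 31.98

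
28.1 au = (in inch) 1.655e+14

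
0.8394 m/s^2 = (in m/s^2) 0.8394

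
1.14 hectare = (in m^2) 1.14e+04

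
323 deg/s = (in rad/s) 5.637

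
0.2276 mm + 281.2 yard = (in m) 257.1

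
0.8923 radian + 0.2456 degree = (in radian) 0.8966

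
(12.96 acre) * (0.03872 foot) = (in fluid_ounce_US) 2.093e+07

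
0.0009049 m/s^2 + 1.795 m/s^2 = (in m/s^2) 1.796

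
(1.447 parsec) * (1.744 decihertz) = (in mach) 2.287e+13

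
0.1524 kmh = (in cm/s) 4.233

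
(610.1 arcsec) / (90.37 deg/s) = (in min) 3.126e-05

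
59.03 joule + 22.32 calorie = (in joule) 152.4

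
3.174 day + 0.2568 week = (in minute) 7159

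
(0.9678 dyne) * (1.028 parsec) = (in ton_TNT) 73.37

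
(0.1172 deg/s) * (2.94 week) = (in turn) 578.9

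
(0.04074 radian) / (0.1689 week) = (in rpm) 3.808e-06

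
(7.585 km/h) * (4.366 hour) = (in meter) 3.312e+04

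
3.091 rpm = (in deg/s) 18.55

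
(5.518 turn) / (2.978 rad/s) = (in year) 3.692e-07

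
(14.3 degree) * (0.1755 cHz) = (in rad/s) 0.000438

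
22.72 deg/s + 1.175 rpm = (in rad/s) 0.5196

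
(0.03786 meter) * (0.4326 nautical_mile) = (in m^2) 30.33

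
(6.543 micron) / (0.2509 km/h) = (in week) 1.552e-10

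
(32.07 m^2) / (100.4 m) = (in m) 0.3194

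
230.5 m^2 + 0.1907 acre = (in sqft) 1.079e+04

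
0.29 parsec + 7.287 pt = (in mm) 8.948e+18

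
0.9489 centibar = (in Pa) 948.9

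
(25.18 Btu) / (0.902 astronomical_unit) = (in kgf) 2.008e-08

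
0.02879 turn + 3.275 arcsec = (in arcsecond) 3.732e+04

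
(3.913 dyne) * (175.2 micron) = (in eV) 4.279e+10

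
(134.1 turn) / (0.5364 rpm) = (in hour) 4.167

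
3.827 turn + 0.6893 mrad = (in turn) 3.827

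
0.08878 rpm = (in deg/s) 0.5327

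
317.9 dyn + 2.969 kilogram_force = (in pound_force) 6.546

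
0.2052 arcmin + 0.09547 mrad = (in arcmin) 0.5334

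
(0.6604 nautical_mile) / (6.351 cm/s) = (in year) 0.0006107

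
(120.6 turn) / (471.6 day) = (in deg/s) 0.001066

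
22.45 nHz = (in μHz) 0.02245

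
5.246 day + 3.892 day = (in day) 9.138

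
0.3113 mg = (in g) 0.0003113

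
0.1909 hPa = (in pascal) 19.09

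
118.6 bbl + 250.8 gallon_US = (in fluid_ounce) 6.697e+05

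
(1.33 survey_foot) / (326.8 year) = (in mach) 1.155e-13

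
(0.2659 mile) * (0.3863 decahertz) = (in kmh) 5951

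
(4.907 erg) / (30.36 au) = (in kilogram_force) 1.102e-20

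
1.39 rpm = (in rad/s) 0.1456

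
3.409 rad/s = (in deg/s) 195.3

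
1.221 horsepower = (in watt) 910.5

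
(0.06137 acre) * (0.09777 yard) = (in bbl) 139.7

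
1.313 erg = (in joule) 1.313e-07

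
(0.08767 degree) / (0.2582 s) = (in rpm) 0.05659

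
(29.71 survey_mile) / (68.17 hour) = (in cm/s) 19.48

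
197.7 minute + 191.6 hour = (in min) 1.169e+04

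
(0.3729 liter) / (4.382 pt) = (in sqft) 2.597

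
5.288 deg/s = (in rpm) 0.8813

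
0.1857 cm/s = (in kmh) 0.006685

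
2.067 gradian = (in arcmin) 111.6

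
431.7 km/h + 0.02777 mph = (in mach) 0.3522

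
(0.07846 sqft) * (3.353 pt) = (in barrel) 5.423e-05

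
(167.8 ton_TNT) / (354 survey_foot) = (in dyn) 6.507e+14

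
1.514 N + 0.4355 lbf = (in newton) 3.451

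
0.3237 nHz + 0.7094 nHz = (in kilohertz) 1.033e-12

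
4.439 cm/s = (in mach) 0.0001304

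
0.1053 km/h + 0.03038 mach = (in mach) 0.03047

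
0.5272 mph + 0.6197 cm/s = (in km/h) 0.8708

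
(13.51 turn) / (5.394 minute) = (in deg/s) 15.03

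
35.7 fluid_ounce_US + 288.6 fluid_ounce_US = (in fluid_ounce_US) 324.3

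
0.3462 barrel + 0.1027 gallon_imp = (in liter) 55.51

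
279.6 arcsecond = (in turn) 0.0002157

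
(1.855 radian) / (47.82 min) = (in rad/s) 0.0006465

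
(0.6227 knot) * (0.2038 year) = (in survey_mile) 1279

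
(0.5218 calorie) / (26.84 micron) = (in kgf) 8295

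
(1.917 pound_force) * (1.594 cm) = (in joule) 0.1359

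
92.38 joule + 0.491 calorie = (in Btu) 0.08951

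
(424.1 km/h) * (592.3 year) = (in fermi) 2.2e+27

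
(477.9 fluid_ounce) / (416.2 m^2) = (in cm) 0.003396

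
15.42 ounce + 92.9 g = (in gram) 530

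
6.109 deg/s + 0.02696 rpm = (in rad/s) 0.1094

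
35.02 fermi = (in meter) 3.502e-14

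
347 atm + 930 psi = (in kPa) 4.157e+04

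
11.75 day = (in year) 0.03219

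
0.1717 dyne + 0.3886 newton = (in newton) 0.3886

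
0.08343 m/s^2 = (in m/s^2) 0.08343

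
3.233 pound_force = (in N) 14.38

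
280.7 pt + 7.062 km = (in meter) 7062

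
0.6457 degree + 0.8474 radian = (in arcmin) 2952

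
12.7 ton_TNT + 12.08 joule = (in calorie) 1.27e+10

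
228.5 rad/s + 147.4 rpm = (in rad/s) 243.9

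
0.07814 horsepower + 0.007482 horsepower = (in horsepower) 0.08562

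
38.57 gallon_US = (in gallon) 38.57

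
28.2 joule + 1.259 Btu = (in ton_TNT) 3.242e-07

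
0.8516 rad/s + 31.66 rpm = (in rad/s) 4.167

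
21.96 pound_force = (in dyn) 9.768e+06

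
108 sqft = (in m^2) 10.03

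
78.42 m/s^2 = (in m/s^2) 78.42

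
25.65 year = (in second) 8.089e+08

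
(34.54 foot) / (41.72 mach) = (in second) 0.0007411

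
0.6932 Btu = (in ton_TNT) 1.748e-07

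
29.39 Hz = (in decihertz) 293.9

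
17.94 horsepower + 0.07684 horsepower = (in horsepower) 18.02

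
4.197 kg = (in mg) 4.197e+06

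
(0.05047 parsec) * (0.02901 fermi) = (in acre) 1.116e-05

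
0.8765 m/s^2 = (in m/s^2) 0.8765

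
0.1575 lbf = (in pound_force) 0.1575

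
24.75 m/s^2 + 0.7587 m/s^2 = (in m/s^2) 25.51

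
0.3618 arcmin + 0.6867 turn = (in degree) 247.2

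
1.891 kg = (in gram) 1891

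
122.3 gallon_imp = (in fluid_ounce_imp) 1.957e+04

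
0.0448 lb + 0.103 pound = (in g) 67.04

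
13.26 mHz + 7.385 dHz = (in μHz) 7.518e+05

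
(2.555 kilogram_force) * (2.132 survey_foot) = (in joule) 16.28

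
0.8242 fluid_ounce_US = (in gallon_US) 0.006439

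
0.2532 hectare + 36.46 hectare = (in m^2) 3.671e+05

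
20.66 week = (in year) 0.3962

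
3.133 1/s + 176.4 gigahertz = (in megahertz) 1.764e+05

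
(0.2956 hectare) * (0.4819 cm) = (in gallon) 3763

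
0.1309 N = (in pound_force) 0.02943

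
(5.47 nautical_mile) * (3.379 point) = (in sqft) 130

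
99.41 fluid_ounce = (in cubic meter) 0.00294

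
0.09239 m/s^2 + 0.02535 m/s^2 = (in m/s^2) 0.1177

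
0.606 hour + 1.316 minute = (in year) 7.168e-05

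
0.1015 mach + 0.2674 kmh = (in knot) 67.33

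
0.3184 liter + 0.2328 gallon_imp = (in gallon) 0.3637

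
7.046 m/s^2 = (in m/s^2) 7.046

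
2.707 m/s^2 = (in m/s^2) 2.707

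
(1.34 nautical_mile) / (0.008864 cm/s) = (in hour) 7777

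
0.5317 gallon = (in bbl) 0.01266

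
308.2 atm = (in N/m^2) 3.123e+07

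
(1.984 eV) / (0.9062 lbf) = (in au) 5.271e-31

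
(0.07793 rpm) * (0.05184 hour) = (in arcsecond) 3.141e+05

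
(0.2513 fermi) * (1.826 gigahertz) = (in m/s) 4.589e-07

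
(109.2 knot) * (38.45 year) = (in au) 0.4553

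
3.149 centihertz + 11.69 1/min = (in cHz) 22.63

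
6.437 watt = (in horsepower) 0.008632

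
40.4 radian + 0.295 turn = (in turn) 6.725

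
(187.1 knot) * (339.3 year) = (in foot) 3.379e+12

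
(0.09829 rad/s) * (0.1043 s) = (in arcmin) 35.24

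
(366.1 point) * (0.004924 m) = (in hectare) 6.359e-08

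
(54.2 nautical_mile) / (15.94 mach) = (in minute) 0.3082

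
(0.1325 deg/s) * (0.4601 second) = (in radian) 0.001064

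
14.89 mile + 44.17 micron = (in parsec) 7.766e-13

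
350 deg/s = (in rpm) 58.33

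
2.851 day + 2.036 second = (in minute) 4105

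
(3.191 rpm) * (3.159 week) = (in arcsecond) 1.317e+11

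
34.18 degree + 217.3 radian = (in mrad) 2.179e+05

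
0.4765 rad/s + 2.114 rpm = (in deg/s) 39.99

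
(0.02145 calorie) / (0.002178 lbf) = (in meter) 9.263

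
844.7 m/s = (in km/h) 3041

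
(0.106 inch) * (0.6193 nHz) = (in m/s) 1.667e-12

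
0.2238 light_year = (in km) 2.117e+12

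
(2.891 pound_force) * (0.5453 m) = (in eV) 4.377e+19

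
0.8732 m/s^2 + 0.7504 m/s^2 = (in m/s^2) 1.624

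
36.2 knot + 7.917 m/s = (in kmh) 95.54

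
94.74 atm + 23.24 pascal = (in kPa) 9600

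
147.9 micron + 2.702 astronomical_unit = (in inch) 1.591e+13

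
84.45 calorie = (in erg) 3.533e+09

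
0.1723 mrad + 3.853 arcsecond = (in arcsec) 39.39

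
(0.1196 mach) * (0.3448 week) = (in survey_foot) 2.786e+07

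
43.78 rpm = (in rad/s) 4.585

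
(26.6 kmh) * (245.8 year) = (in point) 1.624e+14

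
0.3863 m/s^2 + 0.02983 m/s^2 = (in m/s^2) 0.4161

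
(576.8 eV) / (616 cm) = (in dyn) 1.5e-12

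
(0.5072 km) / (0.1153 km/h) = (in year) 0.0005022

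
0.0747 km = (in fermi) 7.47e+16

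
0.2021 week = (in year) 0.003876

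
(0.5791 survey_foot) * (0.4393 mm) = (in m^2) 7.754e-05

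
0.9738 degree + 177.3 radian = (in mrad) 1.773e+05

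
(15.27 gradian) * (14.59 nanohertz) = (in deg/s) 2.005e-07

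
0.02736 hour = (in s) 98.5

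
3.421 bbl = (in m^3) 0.5439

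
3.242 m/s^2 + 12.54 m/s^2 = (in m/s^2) 15.78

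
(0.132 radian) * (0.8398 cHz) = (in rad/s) 0.001109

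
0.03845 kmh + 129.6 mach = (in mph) 9.871e+04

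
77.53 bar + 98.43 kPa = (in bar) 78.51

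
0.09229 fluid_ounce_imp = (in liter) 0.002622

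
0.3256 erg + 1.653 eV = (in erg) 0.3256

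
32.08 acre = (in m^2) 1.298e+05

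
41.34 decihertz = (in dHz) 41.34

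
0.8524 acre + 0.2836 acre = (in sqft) 4.948e+04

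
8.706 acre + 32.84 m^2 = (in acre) 8.714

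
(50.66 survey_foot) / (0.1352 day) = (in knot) 0.00257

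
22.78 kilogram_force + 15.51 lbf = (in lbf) 65.73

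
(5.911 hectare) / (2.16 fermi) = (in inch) 1.077e+21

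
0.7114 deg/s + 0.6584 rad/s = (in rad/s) 0.6708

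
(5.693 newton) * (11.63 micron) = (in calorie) 1.582e-05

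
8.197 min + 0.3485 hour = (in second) 1746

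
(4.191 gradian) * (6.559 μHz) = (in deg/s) 2.474e-05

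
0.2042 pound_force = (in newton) 0.9083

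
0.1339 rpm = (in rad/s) 0.01402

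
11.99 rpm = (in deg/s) 71.94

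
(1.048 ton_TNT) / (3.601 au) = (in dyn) 814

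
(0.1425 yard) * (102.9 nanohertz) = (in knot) 2.606e-08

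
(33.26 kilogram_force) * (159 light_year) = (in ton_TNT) 1.173e+11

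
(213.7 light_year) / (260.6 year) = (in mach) 7.225e+05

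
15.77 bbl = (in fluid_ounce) 8.478e+04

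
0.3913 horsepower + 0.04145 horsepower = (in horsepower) 0.4328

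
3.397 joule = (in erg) 3.397e+07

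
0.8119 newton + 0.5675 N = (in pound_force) 0.3101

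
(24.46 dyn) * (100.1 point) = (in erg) 86.38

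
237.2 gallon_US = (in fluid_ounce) 3.036e+04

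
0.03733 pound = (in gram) 16.93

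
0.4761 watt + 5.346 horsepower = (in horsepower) 5.347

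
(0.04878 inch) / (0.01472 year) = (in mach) 7.839e-12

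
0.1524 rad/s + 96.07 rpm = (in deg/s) 585.2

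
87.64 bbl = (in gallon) 3681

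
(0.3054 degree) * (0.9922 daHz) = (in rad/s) 0.05289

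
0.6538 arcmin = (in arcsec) 39.23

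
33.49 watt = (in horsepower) 0.04491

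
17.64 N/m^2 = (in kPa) 0.01764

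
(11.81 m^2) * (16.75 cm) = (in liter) 1978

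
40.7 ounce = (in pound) 2.544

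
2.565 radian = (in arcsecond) 5.291e+05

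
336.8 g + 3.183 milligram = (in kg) 0.3368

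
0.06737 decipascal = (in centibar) 6.737e-06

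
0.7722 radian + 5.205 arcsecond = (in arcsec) 1.593e+05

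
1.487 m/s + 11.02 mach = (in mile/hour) 8397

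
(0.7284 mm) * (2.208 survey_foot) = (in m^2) 0.0004902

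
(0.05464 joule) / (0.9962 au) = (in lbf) 8.242e-14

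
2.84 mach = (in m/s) 967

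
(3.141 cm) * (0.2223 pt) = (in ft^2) 2.651e-05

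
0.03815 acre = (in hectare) 0.01544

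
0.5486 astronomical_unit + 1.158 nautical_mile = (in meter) 8.207e+10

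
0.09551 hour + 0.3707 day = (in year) 0.001027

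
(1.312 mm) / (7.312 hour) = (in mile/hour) 1.115e-07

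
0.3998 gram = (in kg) 0.0003998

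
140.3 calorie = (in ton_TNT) 1.403e-07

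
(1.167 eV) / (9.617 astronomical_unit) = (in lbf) 2.922e-32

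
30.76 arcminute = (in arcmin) 30.76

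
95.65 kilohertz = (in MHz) 0.09565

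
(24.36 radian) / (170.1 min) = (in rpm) 0.02279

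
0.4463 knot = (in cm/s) 22.96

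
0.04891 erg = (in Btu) 4.636e-12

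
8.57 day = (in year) 0.02348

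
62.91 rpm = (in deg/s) 377.5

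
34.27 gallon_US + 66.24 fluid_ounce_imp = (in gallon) 34.77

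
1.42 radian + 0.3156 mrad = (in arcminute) 4883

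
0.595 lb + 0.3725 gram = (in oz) 9.533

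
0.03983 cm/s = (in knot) 0.0007742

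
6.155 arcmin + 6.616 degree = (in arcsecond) 2.419e+04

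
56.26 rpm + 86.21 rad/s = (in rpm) 879.5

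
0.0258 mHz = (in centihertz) 0.00258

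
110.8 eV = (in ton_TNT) 4.243e-27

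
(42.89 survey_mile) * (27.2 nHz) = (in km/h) 0.006759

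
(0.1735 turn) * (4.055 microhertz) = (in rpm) 4.221e-05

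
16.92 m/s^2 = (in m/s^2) 16.92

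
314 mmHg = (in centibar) 41.86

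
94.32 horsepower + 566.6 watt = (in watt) 7.09e+04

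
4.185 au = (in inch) 2.465e+13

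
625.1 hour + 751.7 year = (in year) 751.8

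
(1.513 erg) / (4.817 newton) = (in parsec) 1.018e-24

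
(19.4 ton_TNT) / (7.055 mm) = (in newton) 1.151e+13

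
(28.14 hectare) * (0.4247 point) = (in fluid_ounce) 1.426e+06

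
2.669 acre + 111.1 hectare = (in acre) 277.2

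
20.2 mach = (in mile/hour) 1.539e+04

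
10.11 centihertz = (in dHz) 1.011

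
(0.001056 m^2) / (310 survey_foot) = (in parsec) 3.622e-22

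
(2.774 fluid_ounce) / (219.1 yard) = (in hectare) 4.095e-11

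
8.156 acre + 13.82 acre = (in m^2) 8.893e+04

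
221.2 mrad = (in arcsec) 4.563e+04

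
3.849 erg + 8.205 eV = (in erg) 3.849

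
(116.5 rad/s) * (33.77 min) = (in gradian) 1.503e+07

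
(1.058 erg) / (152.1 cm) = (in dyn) 0.006956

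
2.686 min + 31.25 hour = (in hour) 31.29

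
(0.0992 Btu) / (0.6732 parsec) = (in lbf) 1.133e-15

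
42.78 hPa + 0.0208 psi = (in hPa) 44.21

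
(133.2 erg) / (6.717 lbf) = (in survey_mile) 2.77e-10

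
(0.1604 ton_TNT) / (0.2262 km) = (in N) 2.967e+06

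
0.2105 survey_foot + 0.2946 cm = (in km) 6.711e-05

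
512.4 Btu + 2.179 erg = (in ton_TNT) 0.0001292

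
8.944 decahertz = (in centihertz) 8944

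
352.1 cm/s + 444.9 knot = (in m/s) 232.4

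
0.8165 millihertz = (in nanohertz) 8.165e+05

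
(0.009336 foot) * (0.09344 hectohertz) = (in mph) 0.05948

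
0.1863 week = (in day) 1.304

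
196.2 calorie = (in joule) 820.9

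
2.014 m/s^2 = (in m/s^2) 2.014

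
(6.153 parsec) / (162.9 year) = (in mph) 8.267e+07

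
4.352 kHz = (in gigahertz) 4.352e-06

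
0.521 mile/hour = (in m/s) 0.2329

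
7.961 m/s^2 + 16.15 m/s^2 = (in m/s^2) 24.11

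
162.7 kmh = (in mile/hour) 101.1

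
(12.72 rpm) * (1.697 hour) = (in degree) 4.663e+05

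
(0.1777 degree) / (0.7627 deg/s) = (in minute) 0.003883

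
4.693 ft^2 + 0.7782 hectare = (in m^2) 7782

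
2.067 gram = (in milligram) 2067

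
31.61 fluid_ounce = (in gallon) 0.247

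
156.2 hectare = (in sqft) 1.681e+07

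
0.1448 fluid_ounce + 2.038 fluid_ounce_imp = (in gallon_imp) 0.01368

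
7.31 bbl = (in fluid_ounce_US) 3.93e+04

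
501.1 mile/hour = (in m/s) 224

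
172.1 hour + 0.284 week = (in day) 9.159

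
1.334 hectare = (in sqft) 1.436e+05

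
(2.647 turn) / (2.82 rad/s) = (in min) 0.0983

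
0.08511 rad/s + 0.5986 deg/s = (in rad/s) 0.09556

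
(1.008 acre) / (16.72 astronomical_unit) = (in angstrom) 16.31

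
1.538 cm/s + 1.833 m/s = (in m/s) 1.848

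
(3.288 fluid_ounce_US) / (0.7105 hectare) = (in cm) 1.369e-06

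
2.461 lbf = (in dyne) 1.095e+06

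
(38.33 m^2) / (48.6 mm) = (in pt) 2.236e+06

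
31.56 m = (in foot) 103.5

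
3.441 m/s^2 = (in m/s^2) 3.441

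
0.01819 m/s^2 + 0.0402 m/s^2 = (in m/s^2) 0.05839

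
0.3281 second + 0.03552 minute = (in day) 2.846e-05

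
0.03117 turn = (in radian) 0.1958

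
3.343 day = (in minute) 4814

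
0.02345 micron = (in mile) 1.457e-11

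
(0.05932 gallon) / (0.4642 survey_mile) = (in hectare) 3.006e-11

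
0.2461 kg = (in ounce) 8.681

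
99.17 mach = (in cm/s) 3.377e+06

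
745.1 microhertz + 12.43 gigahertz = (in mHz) 1.243e+13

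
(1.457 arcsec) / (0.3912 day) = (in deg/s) 1.197e-08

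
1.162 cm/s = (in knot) 0.02259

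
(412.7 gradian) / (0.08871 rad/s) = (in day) 0.0008458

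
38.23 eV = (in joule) 6.125e-18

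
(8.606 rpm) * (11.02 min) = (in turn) 94.84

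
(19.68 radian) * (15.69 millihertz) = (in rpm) 2.949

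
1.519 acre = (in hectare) 0.6147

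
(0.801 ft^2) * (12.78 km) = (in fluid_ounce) 3.216e+07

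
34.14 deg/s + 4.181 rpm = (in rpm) 9.871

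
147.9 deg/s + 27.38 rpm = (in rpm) 52.03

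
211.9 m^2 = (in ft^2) 2281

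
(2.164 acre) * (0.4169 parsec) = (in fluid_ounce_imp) 3.965e+24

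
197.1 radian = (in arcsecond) 4.065e+07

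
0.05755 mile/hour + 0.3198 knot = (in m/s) 0.1902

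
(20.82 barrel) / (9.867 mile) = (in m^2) 0.0002085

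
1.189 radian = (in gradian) 75.69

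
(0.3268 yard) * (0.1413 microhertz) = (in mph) 9.445e-08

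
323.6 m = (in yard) 353.9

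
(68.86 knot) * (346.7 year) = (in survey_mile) 2.407e+08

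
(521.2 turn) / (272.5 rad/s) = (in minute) 0.2003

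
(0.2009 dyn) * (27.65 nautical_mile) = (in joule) 0.1029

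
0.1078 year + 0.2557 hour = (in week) 5.623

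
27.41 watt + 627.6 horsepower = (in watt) 4.68e+05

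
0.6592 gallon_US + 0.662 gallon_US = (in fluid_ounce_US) 169.1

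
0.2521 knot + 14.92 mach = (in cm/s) 5.08e+05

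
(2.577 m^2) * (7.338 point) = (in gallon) 1.762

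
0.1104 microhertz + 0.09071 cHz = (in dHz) 0.009072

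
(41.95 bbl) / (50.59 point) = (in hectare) 0.03737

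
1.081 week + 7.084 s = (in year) 0.02073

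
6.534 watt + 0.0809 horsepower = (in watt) 66.86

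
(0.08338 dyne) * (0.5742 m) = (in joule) 4.788e-07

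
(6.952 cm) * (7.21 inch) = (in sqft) 0.137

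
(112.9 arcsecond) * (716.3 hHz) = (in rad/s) 39.21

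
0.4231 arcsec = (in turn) 3.265e-07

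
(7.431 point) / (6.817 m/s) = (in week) 6.358e-10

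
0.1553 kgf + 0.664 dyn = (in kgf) 0.1553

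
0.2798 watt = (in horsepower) 0.0003752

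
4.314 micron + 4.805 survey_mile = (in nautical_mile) 4.175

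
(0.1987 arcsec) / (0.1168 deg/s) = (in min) 7.876e-06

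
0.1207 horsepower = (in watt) 90.01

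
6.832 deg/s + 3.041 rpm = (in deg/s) 25.08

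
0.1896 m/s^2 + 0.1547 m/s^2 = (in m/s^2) 0.3443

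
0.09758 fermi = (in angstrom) 9.758e-07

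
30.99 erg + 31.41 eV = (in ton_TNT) 7.407e-16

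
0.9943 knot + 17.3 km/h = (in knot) 10.34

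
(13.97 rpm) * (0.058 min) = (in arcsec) 1.05e+06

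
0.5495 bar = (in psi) 7.97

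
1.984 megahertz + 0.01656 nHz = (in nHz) 1.984e+15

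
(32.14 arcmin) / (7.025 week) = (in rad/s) 2.2e-09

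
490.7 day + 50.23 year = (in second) 1.626e+09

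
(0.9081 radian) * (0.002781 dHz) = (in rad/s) 0.0002525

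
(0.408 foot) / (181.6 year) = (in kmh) 7.817e-11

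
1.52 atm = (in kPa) 154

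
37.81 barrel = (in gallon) 1588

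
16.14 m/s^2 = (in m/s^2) 16.14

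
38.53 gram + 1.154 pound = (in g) 562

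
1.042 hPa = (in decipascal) 1042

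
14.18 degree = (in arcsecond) 5.105e+04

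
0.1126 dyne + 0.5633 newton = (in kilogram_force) 0.05744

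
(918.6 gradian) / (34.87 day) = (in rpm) 4.574e-05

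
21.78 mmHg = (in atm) 0.02866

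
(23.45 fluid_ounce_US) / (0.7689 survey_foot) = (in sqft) 0.03185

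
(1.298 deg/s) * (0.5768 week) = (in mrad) 7.903e+06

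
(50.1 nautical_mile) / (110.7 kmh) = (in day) 0.03492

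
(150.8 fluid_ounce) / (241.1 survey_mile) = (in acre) 2.84e-12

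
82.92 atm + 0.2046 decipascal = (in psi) 1219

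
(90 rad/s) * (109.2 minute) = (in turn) 9.385e+04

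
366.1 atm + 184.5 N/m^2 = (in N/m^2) 3.71e+07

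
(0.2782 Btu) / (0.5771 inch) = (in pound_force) 4502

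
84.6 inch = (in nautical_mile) 0.00116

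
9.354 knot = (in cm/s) 481.2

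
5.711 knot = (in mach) 0.008628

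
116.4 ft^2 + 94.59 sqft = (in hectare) 0.00196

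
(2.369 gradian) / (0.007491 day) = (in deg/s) 0.003294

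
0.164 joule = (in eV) 1.024e+18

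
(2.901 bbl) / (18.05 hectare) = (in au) 1.708e-17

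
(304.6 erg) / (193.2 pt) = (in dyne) 44.69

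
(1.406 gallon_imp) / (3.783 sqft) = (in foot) 0.05967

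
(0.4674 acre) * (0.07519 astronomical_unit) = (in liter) 2.128e+16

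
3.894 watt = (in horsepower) 0.005222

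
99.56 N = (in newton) 99.56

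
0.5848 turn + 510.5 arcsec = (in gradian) 234.1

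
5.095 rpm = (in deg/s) 30.57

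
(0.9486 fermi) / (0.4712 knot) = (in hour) 1.087e-18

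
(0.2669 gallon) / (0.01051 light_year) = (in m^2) 1.016e-17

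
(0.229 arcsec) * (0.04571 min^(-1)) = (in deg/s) 4.846e-08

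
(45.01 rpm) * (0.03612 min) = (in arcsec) 2.107e+06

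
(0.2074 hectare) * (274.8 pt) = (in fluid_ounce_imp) 7.076e+06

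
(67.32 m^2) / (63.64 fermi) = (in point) 2.999e+18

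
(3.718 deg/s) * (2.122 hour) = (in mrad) 4.957e+05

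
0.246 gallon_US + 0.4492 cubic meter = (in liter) 450.1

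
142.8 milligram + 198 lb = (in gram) 8.981e+04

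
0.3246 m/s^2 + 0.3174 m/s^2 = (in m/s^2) 0.642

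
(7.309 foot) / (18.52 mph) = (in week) 4.449e-07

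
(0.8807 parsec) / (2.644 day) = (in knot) 2.312e+11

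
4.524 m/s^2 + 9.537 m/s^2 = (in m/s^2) 14.06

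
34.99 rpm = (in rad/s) 3.664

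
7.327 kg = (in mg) 7.327e+06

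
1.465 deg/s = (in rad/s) 0.02557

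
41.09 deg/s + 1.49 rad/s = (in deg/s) 126.5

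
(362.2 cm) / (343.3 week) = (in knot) 3.391e-08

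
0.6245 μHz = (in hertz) 6.245e-07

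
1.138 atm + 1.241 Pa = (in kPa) 115.3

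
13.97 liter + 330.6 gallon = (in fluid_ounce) 4.279e+04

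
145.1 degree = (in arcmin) 8706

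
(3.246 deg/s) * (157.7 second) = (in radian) 8.934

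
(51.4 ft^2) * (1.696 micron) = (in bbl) 5.094e-05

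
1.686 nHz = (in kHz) 1.686e-12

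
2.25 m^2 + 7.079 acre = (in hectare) 2.865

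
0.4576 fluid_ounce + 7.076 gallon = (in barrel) 0.1686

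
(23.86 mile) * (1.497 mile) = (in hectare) 9251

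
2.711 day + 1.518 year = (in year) 1.525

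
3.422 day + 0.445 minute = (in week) 0.4889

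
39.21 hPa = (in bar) 0.03921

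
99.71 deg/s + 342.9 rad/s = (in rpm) 3291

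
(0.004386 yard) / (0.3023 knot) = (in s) 0.02579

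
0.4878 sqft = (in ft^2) 0.4878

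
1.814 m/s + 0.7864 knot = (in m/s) 2.219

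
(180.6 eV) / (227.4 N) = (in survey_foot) 4.175e-19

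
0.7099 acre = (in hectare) 0.2873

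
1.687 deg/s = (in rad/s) 0.02944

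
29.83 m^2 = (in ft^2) 321.1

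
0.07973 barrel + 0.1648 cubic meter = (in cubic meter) 0.1775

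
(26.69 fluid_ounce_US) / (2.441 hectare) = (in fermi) 3.234e+07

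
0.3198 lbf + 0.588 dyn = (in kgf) 0.1451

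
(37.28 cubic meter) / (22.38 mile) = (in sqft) 0.01114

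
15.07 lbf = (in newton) 67.03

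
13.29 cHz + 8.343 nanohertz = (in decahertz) 0.01329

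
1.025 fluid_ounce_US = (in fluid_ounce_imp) 1.067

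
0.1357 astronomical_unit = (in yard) 2.22e+10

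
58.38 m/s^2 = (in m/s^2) 58.38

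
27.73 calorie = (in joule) 116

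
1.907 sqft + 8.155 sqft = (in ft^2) 10.06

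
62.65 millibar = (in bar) 0.06265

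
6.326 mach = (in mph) 4818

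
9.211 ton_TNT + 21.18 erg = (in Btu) 3.653e+07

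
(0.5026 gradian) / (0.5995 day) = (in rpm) 1.455e-06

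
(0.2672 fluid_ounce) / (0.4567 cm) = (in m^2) 0.00173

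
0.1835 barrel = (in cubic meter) 0.02917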